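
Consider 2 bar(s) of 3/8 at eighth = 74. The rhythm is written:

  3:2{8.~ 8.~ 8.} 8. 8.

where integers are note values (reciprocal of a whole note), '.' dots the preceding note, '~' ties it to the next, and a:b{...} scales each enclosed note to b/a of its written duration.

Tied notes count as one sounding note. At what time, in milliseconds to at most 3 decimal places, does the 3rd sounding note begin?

1. 0.0ms @ 0 + 2432.432ms (3)
2. 2432.432ms @ 3 + 1216.216ms (3/2)
3. 3648.649ms @ 9/2 + 1216.216ms (3/2)

note 3 onset = 9/2b = 3648.649ms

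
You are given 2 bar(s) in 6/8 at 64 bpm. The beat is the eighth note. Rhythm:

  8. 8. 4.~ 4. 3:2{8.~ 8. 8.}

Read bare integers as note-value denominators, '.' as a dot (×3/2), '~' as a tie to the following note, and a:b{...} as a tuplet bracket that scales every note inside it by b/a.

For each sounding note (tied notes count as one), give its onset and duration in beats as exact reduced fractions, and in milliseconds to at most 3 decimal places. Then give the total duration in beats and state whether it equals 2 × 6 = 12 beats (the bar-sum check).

1) 0.0ms=0b +1406.25ms=3/2b
2) 1406.25ms=3/2b +1406.25ms=3/2b
3) 2812.5ms=3b +5625.0ms=6b
4) 8437.5ms=9b +1875.0ms=2b
5) 10312.5ms=11b +937.5ms=1b
Σ=12b of 12 (64bpm 6/8) — PASS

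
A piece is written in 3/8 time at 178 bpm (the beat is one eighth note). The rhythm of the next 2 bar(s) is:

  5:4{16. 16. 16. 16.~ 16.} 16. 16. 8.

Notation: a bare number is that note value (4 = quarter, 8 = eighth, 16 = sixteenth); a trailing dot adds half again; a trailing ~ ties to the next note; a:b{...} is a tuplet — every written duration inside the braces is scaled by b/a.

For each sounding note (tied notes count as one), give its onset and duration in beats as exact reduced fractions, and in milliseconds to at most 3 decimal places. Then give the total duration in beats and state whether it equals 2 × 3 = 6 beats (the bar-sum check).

1) 0.0ms=0b +202.247ms=3/5b
2) 202.247ms=3/5b +202.247ms=3/5b
3) 404.494ms=6/5b +202.247ms=3/5b
4) 606.742ms=9/5b +404.494ms=6/5b
5) 1011.236ms=3b +252.809ms=3/4b
6) 1264.045ms=15/4b +252.809ms=3/4b
7) 1516.854ms=9/2b +505.618ms=3/2b
Σ=6b of 6 (178bpm 3/8) — PASS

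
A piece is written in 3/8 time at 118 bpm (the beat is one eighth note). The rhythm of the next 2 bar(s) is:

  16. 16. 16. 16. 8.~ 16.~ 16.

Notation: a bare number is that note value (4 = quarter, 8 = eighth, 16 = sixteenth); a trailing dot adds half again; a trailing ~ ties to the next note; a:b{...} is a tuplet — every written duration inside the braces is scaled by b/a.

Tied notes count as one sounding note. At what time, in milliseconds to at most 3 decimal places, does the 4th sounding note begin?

1. 0.0ms @ 0 + 381.356ms (3/4)
2. 381.356ms @ 3/4 + 381.356ms (3/4)
3. 762.712ms @ 3/2 + 381.356ms (3/4)
4. 1144.068ms @ 9/4 + 381.356ms (3/4)
5. 1525.424ms @ 3 + 1525.424ms (3)

note 4 onset = 9/4b = 1144.068ms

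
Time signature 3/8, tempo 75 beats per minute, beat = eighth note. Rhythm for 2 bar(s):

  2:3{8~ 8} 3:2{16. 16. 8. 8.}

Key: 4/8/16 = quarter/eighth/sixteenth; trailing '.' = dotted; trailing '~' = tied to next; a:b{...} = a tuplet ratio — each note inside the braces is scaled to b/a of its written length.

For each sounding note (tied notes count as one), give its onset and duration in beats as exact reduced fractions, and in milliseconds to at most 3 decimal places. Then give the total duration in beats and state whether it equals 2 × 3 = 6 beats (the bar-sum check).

1) 0.0ms=0b +2400.0ms=3b
2) 2400.0ms=3b +400.0ms=1/2b
3) 2800.0ms=7/2b +400.0ms=1/2b
4) 3200.0ms=4b +800.0ms=1b
5) 4000.0ms=5b +800.0ms=1b
Σ=6b of 6 (75bpm 3/8) — PASS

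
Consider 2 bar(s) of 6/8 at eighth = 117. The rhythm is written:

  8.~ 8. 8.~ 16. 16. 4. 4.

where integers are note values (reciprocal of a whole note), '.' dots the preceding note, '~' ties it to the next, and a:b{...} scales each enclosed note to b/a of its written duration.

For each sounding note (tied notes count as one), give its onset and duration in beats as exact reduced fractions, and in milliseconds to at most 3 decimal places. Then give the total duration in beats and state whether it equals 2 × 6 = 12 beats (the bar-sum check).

1) 0.0ms=0b +1538.462ms=3b
2) 1538.462ms=3b +1153.846ms=9/4b
3) 2692.308ms=21/4b +384.615ms=3/4b
4) 3076.923ms=6b +1538.462ms=3b
5) 4615.385ms=9b +1538.462ms=3b
Σ=12b of 12 (117bpm 6/8) — PASS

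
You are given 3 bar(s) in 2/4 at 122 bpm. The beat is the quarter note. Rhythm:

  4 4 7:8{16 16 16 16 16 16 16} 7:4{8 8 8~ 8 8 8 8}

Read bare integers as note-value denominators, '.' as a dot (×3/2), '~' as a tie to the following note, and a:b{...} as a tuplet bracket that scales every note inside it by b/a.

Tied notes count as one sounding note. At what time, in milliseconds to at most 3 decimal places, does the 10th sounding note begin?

note 10 onset = 4b = 1967.213ms

1. 0.0ms @ 0 + 491.803ms (1)
2. 491.803ms @ 1 + 491.803ms (1)
3. 983.607ms @ 2 + 140.515ms (2/7)
4. 1124.122ms @ 16/7 + 140.515ms (2/7)
5. 1264.637ms @ 18/7 + 140.515ms (2/7)
6. 1405.152ms @ 20/7 + 140.515ms (2/7)
7. 1545.667ms @ 22/7 + 140.515ms (2/7)
8. 1686.183ms @ 24/7 + 140.515ms (2/7)
9. 1826.698ms @ 26/7 + 140.515ms (2/7)
10. 1967.213ms @ 4 + 140.515ms (2/7)
11. 2107.728ms @ 30/7 + 140.515ms (2/7)
12. 2248.244ms @ 32/7 + 281.03ms (4/7)
13. 2529.274ms @ 36/7 + 140.515ms (2/7)
14. 2669.789ms @ 38/7 + 140.515ms (2/7)
15. 2810.304ms @ 40/7 + 140.515ms (2/7)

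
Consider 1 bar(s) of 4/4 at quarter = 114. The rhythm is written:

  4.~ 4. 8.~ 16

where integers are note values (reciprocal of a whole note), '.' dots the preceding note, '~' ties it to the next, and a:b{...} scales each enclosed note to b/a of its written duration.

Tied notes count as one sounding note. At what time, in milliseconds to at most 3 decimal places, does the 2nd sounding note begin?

note 2 onset = 3b = 1578.947ms

1. 0.0ms @ 0 + 1578.947ms (3)
2. 1578.947ms @ 3 + 526.316ms (1)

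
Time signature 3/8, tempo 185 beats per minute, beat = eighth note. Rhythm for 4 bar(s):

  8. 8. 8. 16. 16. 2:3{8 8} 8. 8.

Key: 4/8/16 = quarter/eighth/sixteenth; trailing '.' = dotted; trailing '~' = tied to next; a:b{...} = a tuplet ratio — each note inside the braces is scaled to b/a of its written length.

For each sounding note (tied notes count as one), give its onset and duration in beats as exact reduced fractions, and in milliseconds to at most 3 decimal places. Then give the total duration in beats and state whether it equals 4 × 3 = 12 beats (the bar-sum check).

1) 0.0ms=0b +486.486ms=3/2b
2) 486.486ms=3/2b +486.486ms=3/2b
3) 972.973ms=3b +486.486ms=3/2b
4) 1459.459ms=9/2b +243.243ms=3/4b
5) 1702.703ms=21/4b +243.243ms=3/4b
6) 1945.946ms=6b +486.486ms=3/2b
7) 2432.432ms=15/2b +486.486ms=3/2b
8) 2918.919ms=9b +486.486ms=3/2b
9) 3405.405ms=21/2b +486.486ms=3/2b
Σ=12b of 12 (185bpm 3/8) — PASS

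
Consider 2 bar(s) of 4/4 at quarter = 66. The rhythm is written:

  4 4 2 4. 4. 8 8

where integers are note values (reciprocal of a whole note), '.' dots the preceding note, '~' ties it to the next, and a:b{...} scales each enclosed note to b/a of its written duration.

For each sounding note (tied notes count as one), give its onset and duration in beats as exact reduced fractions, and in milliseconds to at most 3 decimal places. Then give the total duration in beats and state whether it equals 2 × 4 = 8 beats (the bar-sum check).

1) 0.0ms=0b +909.091ms=1b
2) 909.091ms=1b +909.091ms=1b
3) 1818.182ms=2b +1818.182ms=2b
4) 3636.364ms=4b +1363.636ms=3/2b
5) 5000.0ms=11/2b +1363.636ms=3/2b
6) 6363.636ms=7b +454.545ms=1/2b
7) 6818.182ms=15/2b +454.545ms=1/2b
Σ=8b of 8 (66bpm 4/4) — PASS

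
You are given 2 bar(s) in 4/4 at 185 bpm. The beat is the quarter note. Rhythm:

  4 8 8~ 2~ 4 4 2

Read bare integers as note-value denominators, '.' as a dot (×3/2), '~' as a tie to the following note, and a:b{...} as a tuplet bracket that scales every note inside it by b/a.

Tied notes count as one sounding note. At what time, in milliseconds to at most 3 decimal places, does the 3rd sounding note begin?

note 3 onset = 3/2b = 486.486ms

1. 0.0ms @ 0 + 324.324ms (1)
2. 324.324ms @ 1 + 162.162ms (1/2)
3. 486.486ms @ 3/2 + 1135.135ms (7/2)
4. 1621.622ms @ 5 + 324.324ms (1)
5. 1945.946ms @ 6 + 648.649ms (2)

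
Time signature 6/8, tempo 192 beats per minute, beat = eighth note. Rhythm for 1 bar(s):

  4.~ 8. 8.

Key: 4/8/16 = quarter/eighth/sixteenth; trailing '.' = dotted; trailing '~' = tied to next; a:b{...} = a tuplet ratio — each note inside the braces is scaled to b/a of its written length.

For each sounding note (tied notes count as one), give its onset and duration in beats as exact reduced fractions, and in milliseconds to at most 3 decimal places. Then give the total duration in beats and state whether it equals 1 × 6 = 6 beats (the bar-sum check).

1) 0.0ms=0b +1406.25ms=9/2b
2) 1406.25ms=9/2b +468.75ms=3/2b
Σ=6b of 6 (192bpm 6/8) — PASS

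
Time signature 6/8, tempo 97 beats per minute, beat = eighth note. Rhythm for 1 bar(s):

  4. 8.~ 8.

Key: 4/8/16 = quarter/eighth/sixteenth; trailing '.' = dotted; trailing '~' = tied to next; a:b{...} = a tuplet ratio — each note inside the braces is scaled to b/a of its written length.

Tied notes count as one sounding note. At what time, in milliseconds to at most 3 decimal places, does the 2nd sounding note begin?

note 2 onset = 3b = 1855.67ms

1. 0.0ms @ 0 + 1855.67ms (3)
2. 1855.67ms @ 3 + 1855.67ms (3)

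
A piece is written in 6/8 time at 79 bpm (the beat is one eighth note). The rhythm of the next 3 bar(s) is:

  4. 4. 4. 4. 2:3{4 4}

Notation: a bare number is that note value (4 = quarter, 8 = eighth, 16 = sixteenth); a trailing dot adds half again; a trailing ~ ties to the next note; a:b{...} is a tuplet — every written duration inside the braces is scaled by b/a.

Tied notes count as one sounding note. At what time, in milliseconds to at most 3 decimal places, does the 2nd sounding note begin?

1. 0.0ms @ 0 + 2278.481ms (3)
2. 2278.481ms @ 3 + 2278.481ms (3)
3. 4556.962ms @ 6 + 2278.481ms (3)
4. 6835.443ms @ 9 + 2278.481ms (3)
5. 9113.924ms @ 12 + 2278.481ms (3)
6. 11392.405ms @ 15 + 2278.481ms (3)

note 2 onset = 3b = 2278.481ms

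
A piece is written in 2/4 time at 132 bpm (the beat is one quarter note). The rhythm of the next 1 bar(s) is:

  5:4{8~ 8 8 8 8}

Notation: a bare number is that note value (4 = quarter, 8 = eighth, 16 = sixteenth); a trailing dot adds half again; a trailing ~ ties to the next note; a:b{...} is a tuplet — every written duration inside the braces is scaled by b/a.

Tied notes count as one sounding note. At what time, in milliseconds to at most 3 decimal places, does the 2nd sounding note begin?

1. 0.0ms @ 0 + 363.636ms (4/5)
2. 363.636ms @ 4/5 + 181.818ms (2/5)
3. 545.455ms @ 6/5 + 181.818ms (2/5)
4. 727.273ms @ 8/5 + 181.818ms (2/5)

note 2 onset = 4/5b = 363.636ms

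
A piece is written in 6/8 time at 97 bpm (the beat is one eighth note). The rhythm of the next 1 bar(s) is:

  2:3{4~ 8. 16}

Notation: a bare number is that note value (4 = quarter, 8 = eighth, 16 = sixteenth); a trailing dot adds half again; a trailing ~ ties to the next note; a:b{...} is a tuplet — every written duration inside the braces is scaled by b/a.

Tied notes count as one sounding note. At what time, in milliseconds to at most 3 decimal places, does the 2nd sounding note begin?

1. 0.0ms @ 0 + 3247.423ms (21/4)
2. 3247.423ms @ 21/4 + 463.918ms (3/4)

note 2 onset = 21/4b = 3247.423ms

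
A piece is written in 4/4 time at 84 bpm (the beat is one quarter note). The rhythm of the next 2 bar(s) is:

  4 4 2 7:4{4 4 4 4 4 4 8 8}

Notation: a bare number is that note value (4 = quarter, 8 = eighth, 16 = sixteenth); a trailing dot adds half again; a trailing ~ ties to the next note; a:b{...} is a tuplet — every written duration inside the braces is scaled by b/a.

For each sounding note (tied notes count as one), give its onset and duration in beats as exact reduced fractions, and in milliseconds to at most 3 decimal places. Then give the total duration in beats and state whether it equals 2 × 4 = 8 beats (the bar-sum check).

1) 0.0ms=0b +714.286ms=1b
2) 714.286ms=1b +714.286ms=1b
3) 1428.571ms=2b +1428.571ms=2b
4) 2857.143ms=4b +408.163ms=4/7b
5) 3265.306ms=32/7b +408.163ms=4/7b
6) 3673.469ms=36/7b +408.163ms=4/7b
7) 4081.633ms=40/7b +408.163ms=4/7b
8) 4489.796ms=44/7b +408.163ms=4/7b
9) 4897.959ms=48/7b +408.163ms=4/7b
10) 5306.122ms=52/7b +204.082ms=2/7b
11) 5510.204ms=54/7b +204.082ms=2/7b
Σ=8b of 8 (84bpm 4/4) — PASS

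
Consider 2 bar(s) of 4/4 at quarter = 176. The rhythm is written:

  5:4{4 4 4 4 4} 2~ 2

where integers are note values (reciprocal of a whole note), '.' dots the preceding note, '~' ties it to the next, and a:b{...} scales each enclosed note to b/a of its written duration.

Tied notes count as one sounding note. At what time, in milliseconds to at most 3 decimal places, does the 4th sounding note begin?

1. 0.0ms @ 0 + 272.727ms (4/5)
2. 272.727ms @ 4/5 + 272.727ms (4/5)
3. 545.455ms @ 8/5 + 272.727ms (4/5)
4. 818.182ms @ 12/5 + 272.727ms (4/5)
5. 1090.909ms @ 16/5 + 272.727ms (4/5)
6. 1363.636ms @ 4 + 1363.636ms (4)

note 4 onset = 12/5b = 818.182ms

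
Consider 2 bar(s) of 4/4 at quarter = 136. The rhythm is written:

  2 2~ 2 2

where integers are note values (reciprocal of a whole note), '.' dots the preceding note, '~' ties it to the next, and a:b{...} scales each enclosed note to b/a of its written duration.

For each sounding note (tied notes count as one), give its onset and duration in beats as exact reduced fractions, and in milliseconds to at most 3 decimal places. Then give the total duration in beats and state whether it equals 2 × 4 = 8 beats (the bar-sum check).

1) 0.0ms=0b +882.353ms=2b
2) 882.353ms=2b +1764.706ms=4b
3) 2647.059ms=6b +882.353ms=2b
Σ=8b of 8 (136bpm 4/4) — PASS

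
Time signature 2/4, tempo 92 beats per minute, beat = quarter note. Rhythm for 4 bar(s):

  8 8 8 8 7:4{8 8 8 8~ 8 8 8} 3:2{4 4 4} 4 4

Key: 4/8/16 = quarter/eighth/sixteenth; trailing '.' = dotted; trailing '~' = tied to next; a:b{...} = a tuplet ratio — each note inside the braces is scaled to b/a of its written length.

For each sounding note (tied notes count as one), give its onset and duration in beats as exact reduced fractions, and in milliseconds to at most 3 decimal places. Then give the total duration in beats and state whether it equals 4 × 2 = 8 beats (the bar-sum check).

1) 0.0ms=0b +326.087ms=1/2b
2) 326.087ms=1/2b +326.087ms=1/2b
3) 652.174ms=1b +326.087ms=1/2b
4) 978.261ms=3/2b +326.087ms=1/2b
5) 1304.348ms=2b +186.335ms=2/7b
6) 1490.683ms=16/7b +186.335ms=2/7b
7) 1677.019ms=18/7b +186.335ms=2/7b
8) 1863.354ms=20/7b +372.671ms=4/7b
9) 2236.025ms=24/7b +186.335ms=2/7b
10) 2422.36ms=26/7b +186.335ms=2/7b
11) 2608.696ms=4b +434.783ms=2/3b
12) 3043.478ms=14/3b +434.783ms=2/3b
13) 3478.261ms=16/3b +434.783ms=2/3b
14) 3913.043ms=6b +652.174ms=1b
15) 4565.217ms=7b +652.174ms=1b
Σ=8b of 8 (92bpm 2/4) — PASS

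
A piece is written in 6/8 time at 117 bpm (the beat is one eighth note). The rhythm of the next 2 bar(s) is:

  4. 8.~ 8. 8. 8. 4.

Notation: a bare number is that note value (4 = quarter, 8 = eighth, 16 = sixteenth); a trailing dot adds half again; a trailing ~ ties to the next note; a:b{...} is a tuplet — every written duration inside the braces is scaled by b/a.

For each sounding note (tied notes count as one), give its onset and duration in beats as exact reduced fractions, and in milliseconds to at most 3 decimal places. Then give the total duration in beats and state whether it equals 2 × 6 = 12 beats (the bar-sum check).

1) 0.0ms=0b +1538.462ms=3b
2) 1538.462ms=3b +1538.462ms=3b
3) 3076.923ms=6b +769.231ms=3/2b
4) 3846.154ms=15/2b +769.231ms=3/2b
5) 4615.385ms=9b +1538.462ms=3b
Σ=12b of 12 (117bpm 6/8) — PASS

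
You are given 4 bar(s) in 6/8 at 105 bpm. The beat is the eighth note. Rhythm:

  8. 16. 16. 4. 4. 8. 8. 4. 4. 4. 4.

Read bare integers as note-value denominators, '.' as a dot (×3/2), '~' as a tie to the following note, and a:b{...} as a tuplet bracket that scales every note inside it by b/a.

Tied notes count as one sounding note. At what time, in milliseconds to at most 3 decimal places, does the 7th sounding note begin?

note 7 onset = 21/2b = 6000.0ms

1. 0.0ms @ 0 + 857.143ms (3/2)
2. 857.143ms @ 3/2 + 428.571ms (3/4)
3. 1285.714ms @ 9/4 + 428.571ms (3/4)
4. 1714.286ms @ 3 + 1714.286ms (3)
5. 3428.571ms @ 6 + 1714.286ms (3)
6. 5142.857ms @ 9 + 857.143ms (3/2)
7. 6000.0ms @ 21/2 + 857.143ms (3/2)
8. 6857.143ms @ 12 + 1714.286ms (3)
9. 8571.429ms @ 15 + 1714.286ms (3)
10. 10285.714ms @ 18 + 1714.286ms (3)
11. 12000.0ms @ 21 + 1714.286ms (3)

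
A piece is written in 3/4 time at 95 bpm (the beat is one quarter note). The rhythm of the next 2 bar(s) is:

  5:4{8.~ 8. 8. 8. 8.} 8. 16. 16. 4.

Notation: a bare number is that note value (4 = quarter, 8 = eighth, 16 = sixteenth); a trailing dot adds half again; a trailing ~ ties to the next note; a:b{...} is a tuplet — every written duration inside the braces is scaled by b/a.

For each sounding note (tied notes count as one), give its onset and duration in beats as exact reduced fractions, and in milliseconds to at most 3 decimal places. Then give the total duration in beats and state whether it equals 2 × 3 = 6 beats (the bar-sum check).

1) 0.0ms=0b +757.895ms=6/5b
2) 757.895ms=6/5b +378.947ms=3/5b
3) 1136.842ms=9/5b +378.947ms=3/5b
4) 1515.789ms=12/5b +378.947ms=3/5b
5) 1894.737ms=3b +473.684ms=3/4b
6) 2368.421ms=15/4b +236.842ms=3/8b
7) 2605.263ms=33/8b +236.842ms=3/8b
8) 2842.105ms=9/2b +947.368ms=3/2b
Σ=6b of 6 (95bpm 3/4) — PASS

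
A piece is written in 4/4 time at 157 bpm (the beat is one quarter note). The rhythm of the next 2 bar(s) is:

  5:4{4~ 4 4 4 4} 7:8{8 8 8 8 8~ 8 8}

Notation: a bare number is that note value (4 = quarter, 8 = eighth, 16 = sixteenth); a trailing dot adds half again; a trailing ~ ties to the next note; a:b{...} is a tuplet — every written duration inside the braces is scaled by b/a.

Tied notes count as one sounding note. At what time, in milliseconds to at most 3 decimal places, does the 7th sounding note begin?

note 7 onset = 36/7b = 1965.423ms

1. 0.0ms @ 0 + 611.465ms (8/5)
2. 611.465ms @ 8/5 + 305.732ms (4/5)
3. 917.197ms @ 12/5 + 305.732ms (4/5)
4. 1222.93ms @ 16/5 + 305.732ms (4/5)
5. 1528.662ms @ 4 + 218.38ms (4/7)
6. 1747.043ms @ 32/7 + 218.38ms (4/7)
7. 1965.423ms @ 36/7 + 218.38ms (4/7)
8. 2183.803ms @ 40/7 + 218.38ms (4/7)
9. 2402.184ms @ 44/7 + 436.761ms (8/7)
10. 2838.944ms @ 52/7 + 218.38ms (4/7)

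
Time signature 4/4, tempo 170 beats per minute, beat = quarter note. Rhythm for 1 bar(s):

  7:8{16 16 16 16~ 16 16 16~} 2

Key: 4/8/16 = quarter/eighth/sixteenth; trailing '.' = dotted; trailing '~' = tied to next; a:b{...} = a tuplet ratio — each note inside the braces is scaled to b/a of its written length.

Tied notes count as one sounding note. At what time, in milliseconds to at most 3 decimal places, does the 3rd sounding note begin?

1. 0.0ms @ 0 + 100.84ms (2/7)
2. 100.84ms @ 2/7 + 100.84ms (2/7)
3. 201.681ms @ 4/7 + 100.84ms (2/7)
4. 302.521ms @ 6/7 + 201.681ms (4/7)
5. 504.202ms @ 10/7 + 100.84ms (2/7)
6. 605.042ms @ 12/7 + 806.723ms (16/7)

note 3 onset = 4/7b = 201.681ms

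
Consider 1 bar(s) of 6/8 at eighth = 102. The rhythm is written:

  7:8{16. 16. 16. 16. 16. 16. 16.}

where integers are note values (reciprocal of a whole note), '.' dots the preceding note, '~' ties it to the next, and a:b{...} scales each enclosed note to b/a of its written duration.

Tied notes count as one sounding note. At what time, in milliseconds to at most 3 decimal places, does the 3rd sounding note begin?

1. 0.0ms @ 0 + 504.202ms (6/7)
2. 504.202ms @ 6/7 + 504.202ms (6/7)
3. 1008.403ms @ 12/7 + 504.202ms (6/7)
4. 1512.605ms @ 18/7 + 504.202ms (6/7)
5. 2016.807ms @ 24/7 + 504.202ms (6/7)
6. 2521.008ms @ 30/7 + 504.202ms (6/7)
7. 3025.21ms @ 36/7 + 504.202ms (6/7)

note 3 onset = 12/7b = 1008.403ms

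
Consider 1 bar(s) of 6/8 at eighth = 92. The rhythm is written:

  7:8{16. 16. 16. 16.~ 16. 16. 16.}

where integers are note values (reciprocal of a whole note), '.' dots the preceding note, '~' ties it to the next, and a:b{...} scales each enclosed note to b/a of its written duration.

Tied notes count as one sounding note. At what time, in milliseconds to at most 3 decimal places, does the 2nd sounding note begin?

1. 0.0ms @ 0 + 559.006ms (6/7)
2. 559.006ms @ 6/7 + 559.006ms (6/7)
3. 1118.012ms @ 12/7 + 559.006ms (6/7)
4. 1677.019ms @ 18/7 + 1118.012ms (12/7)
5. 2795.031ms @ 30/7 + 559.006ms (6/7)
6. 3354.037ms @ 36/7 + 559.006ms (6/7)

note 2 onset = 6/7b = 559.006ms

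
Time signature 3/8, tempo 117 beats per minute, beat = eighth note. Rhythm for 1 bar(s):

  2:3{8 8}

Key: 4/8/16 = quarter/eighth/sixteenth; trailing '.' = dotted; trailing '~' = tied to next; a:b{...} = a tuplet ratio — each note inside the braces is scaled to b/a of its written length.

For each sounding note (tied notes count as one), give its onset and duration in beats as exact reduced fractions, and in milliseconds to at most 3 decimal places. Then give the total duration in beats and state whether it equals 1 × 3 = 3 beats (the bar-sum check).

1) 0.0ms=0b +769.231ms=3/2b
2) 769.231ms=3/2b +769.231ms=3/2b
Σ=3b of 3 (117bpm 3/8) — PASS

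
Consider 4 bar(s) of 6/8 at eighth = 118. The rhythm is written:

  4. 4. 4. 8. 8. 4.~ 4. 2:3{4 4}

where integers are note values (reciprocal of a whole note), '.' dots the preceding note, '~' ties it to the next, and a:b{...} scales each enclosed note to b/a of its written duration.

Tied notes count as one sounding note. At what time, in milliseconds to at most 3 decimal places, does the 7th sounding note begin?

1. 0.0ms @ 0 + 1525.424ms (3)
2. 1525.424ms @ 3 + 1525.424ms (3)
3. 3050.847ms @ 6 + 1525.424ms (3)
4. 4576.271ms @ 9 + 762.712ms (3/2)
5. 5338.983ms @ 21/2 + 762.712ms (3/2)
6. 6101.695ms @ 12 + 3050.847ms (6)
7. 9152.542ms @ 18 + 1525.424ms (3)
8. 10677.966ms @ 21 + 1525.424ms (3)

note 7 onset = 18b = 9152.542ms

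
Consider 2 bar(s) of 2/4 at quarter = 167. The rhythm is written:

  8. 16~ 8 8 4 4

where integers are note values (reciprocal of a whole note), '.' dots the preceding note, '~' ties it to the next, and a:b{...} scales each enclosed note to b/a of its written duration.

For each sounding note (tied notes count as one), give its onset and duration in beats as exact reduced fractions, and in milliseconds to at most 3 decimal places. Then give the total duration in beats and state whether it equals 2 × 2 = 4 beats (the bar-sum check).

1) 0.0ms=0b +269.461ms=3/4b
2) 269.461ms=3/4b +269.461ms=3/4b
3) 538.922ms=3/2b +179.641ms=1/2b
4) 718.563ms=2b +359.281ms=1b
5) 1077.844ms=3b +359.281ms=1b
Σ=4b of 4 (167bpm 2/4) — PASS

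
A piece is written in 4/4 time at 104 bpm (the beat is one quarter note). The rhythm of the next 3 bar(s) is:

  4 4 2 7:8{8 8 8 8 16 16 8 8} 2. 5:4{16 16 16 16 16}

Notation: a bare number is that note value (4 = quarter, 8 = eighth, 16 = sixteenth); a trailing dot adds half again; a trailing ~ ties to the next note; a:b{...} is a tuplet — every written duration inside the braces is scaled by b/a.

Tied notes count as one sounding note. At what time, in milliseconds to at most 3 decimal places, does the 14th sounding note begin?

note 14 onset = 56/5b = 6461.538ms

1. 0.0ms @ 0 + 576.923ms (1)
2. 576.923ms @ 1 + 576.923ms (1)
3. 1153.846ms @ 2 + 1153.846ms (2)
4. 2307.692ms @ 4 + 329.67ms (4/7)
5. 2637.363ms @ 32/7 + 329.67ms (4/7)
6. 2967.033ms @ 36/7 + 329.67ms (4/7)
7. 3296.703ms @ 40/7 + 329.67ms (4/7)
8. 3626.374ms @ 44/7 + 164.835ms (2/7)
9. 3791.209ms @ 46/7 + 164.835ms (2/7)
10. 3956.044ms @ 48/7 + 329.67ms (4/7)
11. 4285.714ms @ 52/7 + 329.67ms (4/7)
12. 4615.385ms @ 8 + 1730.769ms (3)
13. 6346.154ms @ 11 + 115.385ms (1/5)
14. 6461.538ms @ 56/5 + 115.385ms (1/5)
15. 6576.923ms @ 57/5 + 115.385ms (1/5)
16. 6692.308ms @ 58/5 + 115.385ms (1/5)
17. 6807.692ms @ 59/5 + 115.385ms (1/5)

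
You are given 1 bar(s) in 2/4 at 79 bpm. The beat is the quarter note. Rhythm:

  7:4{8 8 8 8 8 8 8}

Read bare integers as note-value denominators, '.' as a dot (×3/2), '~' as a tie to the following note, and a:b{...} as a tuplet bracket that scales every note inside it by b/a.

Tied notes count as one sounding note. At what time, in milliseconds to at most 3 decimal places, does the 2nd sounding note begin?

note 2 onset = 2/7b = 216.998ms

1. 0.0ms @ 0 + 216.998ms (2/7)
2. 216.998ms @ 2/7 + 216.998ms (2/7)
3. 433.996ms @ 4/7 + 216.998ms (2/7)
4. 650.995ms @ 6/7 + 216.998ms (2/7)
5. 867.993ms @ 8/7 + 216.998ms (2/7)
6. 1084.991ms @ 10/7 + 216.998ms (2/7)
7. 1301.989ms @ 12/7 + 216.998ms (2/7)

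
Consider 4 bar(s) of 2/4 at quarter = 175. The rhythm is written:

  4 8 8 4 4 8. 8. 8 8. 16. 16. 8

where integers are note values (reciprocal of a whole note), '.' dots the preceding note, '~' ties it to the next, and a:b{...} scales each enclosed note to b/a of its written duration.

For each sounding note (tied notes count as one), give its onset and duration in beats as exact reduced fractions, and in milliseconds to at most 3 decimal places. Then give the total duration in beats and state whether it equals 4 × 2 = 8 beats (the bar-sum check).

1) 0.0ms=0b +342.857ms=1b
2) 342.857ms=1b +171.429ms=1/2b
3) 514.286ms=3/2b +171.429ms=1/2b
4) 685.714ms=2b +342.857ms=1b
5) 1028.571ms=3b +342.857ms=1b
6) 1371.429ms=4b +257.143ms=3/4b
7) 1628.571ms=19/4b +257.143ms=3/4b
8) 1885.714ms=11/2b +171.429ms=1/2b
9) 2057.143ms=6b +257.143ms=3/4b
10) 2314.286ms=27/4b +128.571ms=3/8b
11) 2442.857ms=57/8b +128.571ms=3/8b
12) 2571.429ms=15/2b +171.429ms=1/2b
Σ=8b of 8 (175bpm 2/4) — PASS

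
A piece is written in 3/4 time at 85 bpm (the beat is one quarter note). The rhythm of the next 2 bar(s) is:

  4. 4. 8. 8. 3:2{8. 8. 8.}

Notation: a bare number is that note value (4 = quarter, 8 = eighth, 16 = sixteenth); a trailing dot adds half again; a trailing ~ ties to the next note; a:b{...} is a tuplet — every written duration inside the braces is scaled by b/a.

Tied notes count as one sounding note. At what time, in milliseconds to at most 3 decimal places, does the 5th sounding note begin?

note 5 onset = 9/2b = 3176.471ms

1. 0.0ms @ 0 + 1058.824ms (3/2)
2. 1058.824ms @ 3/2 + 1058.824ms (3/2)
3. 2117.647ms @ 3 + 529.412ms (3/4)
4. 2647.059ms @ 15/4 + 529.412ms (3/4)
5. 3176.471ms @ 9/2 + 352.941ms (1/2)
6. 3529.412ms @ 5 + 352.941ms (1/2)
7. 3882.353ms @ 11/2 + 352.941ms (1/2)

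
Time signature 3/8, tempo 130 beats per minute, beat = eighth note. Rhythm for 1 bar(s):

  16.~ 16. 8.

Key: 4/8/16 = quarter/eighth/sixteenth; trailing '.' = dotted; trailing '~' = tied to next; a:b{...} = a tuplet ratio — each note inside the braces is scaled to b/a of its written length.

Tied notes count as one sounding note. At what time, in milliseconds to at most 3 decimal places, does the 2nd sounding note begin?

note 2 onset = 3/2b = 692.308ms

1. 0.0ms @ 0 + 692.308ms (3/2)
2. 692.308ms @ 3/2 + 692.308ms (3/2)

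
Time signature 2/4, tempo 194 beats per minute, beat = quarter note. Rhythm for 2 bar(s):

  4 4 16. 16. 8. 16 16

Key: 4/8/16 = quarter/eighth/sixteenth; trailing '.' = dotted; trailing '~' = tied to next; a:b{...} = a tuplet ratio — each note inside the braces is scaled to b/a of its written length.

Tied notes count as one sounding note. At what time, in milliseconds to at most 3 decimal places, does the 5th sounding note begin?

1. 0.0ms @ 0 + 309.278ms (1)
2. 309.278ms @ 1 + 309.278ms (1)
3. 618.557ms @ 2 + 115.979ms (3/8)
4. 734.536ms @ 19/8 + 115.979ms (3/8)
5. 850.515ms @ 11/4 + 231.959ms (3/4)
6. 1082.474ms @ 7/2 + 77.32ms (1/4)
7. 1159.794ms @ 15/4 + 77.32ms (1/4)

note 5 onset = 11/4b = 850.515ms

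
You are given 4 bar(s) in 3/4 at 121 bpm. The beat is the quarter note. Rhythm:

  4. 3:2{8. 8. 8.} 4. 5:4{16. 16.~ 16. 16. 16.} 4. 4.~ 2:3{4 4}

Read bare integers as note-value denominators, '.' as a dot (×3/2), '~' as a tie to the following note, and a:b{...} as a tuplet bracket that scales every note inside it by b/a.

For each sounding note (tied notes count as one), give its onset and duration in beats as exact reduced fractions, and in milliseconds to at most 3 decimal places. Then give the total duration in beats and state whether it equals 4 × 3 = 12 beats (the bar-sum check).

1) 0.0ms=0b +743.802ms=3/2b
2) 743.802ms=3/2b +247.934ms=1/2b
3) 991.736ms=2b +247.934ms=1/2b
4) 1239.669ms=5/2b +247.934ms=1/2b
5) 1487.603ms=3b +743.802ms=3/2b
6) 2231.405ms=9/2b +148.76ms=3/10b
7) 2380.165ms=24/5b +297.521ms=3/5b
8) 2677.686ms=27/5b +148.76ms=3/10b
9) 2826.446ms=57/10b +148.76ms=3/10b
10) 2975.207ms=6b +743.802ms=3/2b
11) 3719.008ms=15/2b +1487.603ms=3b
12) 5206.612ms=21/2b +743.802ms=3/2b
Σ=12b of 12 (121bpm 3/4) — PASS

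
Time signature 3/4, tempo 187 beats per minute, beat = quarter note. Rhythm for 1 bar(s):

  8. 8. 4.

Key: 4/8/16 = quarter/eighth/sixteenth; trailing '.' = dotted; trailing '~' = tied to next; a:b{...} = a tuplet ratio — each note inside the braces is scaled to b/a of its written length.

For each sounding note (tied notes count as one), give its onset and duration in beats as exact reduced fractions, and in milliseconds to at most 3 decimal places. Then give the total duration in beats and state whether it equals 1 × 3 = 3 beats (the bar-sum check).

1) 0.0ms=0b +240.642ms=3/4b
2) 240.642ms=3/4b +240.642ms=3/4b
3) 481.283ms=3/2b +481.283ms=3/2b
Σ=3b of 3 (187bpm 3/4) — PASS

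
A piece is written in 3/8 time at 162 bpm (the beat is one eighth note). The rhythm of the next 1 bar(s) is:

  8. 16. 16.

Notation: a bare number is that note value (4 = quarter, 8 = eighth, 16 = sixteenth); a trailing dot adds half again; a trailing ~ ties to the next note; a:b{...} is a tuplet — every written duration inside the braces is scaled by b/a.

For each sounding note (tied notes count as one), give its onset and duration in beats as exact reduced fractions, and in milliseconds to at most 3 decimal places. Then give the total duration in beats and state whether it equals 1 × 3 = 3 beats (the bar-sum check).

1) 0.0ms=0b +555.556ms=3/2b
2) 555.556ms=3/2b +277.778ms=3/4b
3) 833.333ms=9/4b +277.778ms=3/4b
Σ=3b of 3 (162bpm 3/8) — PASS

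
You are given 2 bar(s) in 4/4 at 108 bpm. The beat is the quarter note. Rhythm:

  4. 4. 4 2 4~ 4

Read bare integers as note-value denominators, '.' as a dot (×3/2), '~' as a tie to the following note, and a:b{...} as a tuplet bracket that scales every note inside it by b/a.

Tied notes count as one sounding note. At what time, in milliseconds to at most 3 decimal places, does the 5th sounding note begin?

note 5 onset = 6b = 3333.333ms

1. 0.0ms @ 0 + 833.333ms (3/2)
2. 833.333ms @ 3/2 + 833.333ms (3/2)
3. 1666.667ms @ 3 + 555.556ms (1)
4. 2222.222ms @ 4 + 1111.111ms (2)
5. 3333.333ms @ 6 + 1111.111ms (2)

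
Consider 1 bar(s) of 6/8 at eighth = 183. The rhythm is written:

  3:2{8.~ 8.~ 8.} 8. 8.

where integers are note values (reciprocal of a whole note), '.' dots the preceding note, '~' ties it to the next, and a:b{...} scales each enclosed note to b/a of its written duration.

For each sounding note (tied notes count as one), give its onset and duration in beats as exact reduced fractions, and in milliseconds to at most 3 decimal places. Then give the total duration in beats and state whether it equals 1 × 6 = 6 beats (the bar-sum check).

1) 0.0ms=0b +983.607ms=3b
2) 983.607ms=3b +491.803ms=3/2b
3) 1475.41ms=9/2b +491.803ms=3/2b
Σ=6b of 6 (183bpm 6/8) — PASS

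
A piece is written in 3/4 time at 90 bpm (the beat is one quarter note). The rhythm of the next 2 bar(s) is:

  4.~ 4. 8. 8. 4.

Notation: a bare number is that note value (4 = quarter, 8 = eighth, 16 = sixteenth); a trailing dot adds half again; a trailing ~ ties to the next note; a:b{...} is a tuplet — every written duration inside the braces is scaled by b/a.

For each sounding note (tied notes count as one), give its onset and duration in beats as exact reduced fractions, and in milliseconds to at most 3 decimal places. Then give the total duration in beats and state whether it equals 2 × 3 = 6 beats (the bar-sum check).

1) 0.0ms=0b +2000.0ms=3b
2) 2000.0ms=3b +500.0ms=3/4b
3) 2500.0ms=15/4b +500.0ms=3/4b
4) 3000.0ms=9/2b +1000.0ms=3/2b
Σ=6b of 6 (90bpm 3/4) — PASS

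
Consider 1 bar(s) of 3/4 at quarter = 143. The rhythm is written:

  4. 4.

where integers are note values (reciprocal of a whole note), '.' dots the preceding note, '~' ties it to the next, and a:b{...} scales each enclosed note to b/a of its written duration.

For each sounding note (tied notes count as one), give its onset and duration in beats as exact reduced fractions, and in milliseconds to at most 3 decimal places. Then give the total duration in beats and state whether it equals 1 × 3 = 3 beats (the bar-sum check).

1) 0.0ms=0b +629.371ms=3/2b
2) 629.371ms=3/2b +629.371ms=3/2b
Σ=3b of 3 (143bpm 3/4) — PASS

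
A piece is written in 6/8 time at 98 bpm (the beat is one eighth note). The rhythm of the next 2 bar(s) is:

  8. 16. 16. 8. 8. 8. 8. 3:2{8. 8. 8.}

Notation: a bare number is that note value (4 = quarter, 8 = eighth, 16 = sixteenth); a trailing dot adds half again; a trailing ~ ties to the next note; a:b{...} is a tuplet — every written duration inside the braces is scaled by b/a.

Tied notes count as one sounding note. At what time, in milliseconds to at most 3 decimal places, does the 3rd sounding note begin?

note 3 onset = 9/4b = 1377.551ms

1. 0.0ms @ 0 + 918.367ms (3/2)
2. 918.367ms @ 3/2 + 459.184ms (3/4)
3. 1377.551ms @ 9/4 + 459.184ms (3/4)
4. 1836.735ms @ 3 + 918.367ms (3/2)
5. 2755.102ms @ 9/2 + 918.367ms (3/2)
6. 3673.469ms @ 6 + 918.367ms (3/2)
7. 4591.837ms @ 15/2 + 918.367ms (3/2)
8. 5510.204ms @ 9 + 612.245ms (1)
9. 6122.449ms @ 10 + 612.245ms (1)
10. 6734.694ms @ 11 + 612.245ms (1)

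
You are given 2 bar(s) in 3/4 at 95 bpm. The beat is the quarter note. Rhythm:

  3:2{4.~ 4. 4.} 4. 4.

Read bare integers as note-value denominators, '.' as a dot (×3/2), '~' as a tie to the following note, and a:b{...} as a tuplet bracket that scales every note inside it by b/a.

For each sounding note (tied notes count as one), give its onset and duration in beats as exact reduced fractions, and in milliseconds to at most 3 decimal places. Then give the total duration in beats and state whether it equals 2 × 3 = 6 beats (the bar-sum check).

1) 0.0ms=0b +1263.158ms=2b
2) 1263.158ms=2b +631.579ms=1b
3) 1894.737ms=3b +947.368ms=3/2b
4) 2842.105ms=9/2b +947.368ms=3/2b
Σ=6b of 6 (95bpm 3/4) — PASS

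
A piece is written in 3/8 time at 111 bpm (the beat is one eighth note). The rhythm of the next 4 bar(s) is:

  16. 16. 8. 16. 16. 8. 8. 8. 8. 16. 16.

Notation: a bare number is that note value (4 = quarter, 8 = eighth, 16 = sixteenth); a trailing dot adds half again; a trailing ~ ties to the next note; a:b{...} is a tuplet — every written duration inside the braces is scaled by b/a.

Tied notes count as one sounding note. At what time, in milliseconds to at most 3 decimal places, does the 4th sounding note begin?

note 4 onset = 3b = 1621.622ms

1. 0.0ms @ 0 + 405.405ms (3/4)
2. 405.405ms @ 3/4 + 405.405ms (3/4)
3. 810.811ms @ 3/2 + 810.811ms (3/2)
4. 1621.622ms @ 3 + 405.405ms (3/4)
5. 2027.027ms @ 15/4 + 405.405ms (3/4)
6. 2432.432ms @ 9/2 + 810.811ms (3/2)
7. 3243.243ms @ 6 + 810.811ms (3/2)
8. 4054.054ms @ 15/2 + 810.811ms (3/2)
9. 4864.865ms @ 9 + 810.811ms (3/2)
10. 5675.676ms @ 21/2 + 405.405ms (3/4)
11. 6081.081ms @ 45/4 + 405.405ms (3/4)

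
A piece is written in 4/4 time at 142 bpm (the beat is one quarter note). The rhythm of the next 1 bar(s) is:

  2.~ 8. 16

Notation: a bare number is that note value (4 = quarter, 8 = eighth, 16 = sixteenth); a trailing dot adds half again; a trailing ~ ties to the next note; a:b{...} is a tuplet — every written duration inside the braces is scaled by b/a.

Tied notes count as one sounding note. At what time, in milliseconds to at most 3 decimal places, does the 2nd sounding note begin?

1. 0.0ms @ 0 + 1584.507ms (15/4)
2. 1584.507ms @ 15/4 + 105.634ms (1/4)

note 2 onset = 15/4b = 1584.507ms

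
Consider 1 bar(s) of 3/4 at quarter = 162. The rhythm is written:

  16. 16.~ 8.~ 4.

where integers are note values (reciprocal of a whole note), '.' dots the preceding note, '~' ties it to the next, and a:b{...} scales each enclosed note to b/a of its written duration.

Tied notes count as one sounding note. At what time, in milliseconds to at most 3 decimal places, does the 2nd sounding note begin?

note 2 onset = 3/8b = 138.889ms

1. 0.0ms @ 0 + 138.889ms (3/8)
2. 138.889ms @ 3/8 + 972.222ms (21/8)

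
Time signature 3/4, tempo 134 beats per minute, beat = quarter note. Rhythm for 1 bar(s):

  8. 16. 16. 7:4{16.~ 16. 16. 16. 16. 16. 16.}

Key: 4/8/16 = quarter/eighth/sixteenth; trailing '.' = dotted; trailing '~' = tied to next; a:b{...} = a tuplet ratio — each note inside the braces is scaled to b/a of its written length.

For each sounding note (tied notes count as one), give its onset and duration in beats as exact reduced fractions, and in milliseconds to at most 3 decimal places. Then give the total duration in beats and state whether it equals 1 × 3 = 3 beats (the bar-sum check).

1) 0.0ms=0b +335.821ms=3/4b
2) 335.821ms=3/4b +167.91ms=3/8b
3) 503.731ms=9/8b +167.91ms=3/8b
4) 671.642ms=3/2b +191.898ms=3/7b
5) 863.539ms=27/14b +95.949ms=3/14b
6) 959.488ms=15/7b +95.949ms=3/14b
7) 1055.437ms=33/14b +95.949ms=3/14b
8) 1151.386ms=18/7b +95.949ms=3/14b
9) 1247.335ms=39/14b +95.949ms=3/14b
Σ=3b of 3 (134bpm 3/4) — PASS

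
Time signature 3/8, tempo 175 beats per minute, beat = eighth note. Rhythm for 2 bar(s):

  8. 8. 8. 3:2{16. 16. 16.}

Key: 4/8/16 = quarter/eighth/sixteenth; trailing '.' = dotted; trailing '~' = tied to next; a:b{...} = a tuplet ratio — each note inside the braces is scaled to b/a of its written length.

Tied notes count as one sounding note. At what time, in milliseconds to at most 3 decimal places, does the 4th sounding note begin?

note 4 onset = 9/2b = 1542.857ms

1. 0.0ms @ 0 + 514.286ms (3/2)
2. 514.286ms @ 3/2 + 514.286ms (3/2)
3. 1028.571ms @ 3 + 514.286ms (3/2)
4. 1542.857ms @ 9/2 + 171.429ms (1/2)
5. 1714.286ms @ 5 + 171.429ms (1/2)
6. 1885.714ms @ 11/2 + 171.429ms (1/2)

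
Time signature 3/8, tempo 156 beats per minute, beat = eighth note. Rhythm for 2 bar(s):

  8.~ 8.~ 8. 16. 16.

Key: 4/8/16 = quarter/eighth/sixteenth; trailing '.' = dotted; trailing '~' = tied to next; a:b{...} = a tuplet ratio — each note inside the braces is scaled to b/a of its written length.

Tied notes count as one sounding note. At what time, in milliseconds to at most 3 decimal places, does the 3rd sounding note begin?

1. 0.0ms @ 0 + 1730.769ms (9/2)
2. 1730.769ms @ 9/2 + 288.462ms (3/4)
3. 2019.231ms @ 21/4 + 288.462ms (3/4)

note 3 onset = 21/4b = 2019.231ms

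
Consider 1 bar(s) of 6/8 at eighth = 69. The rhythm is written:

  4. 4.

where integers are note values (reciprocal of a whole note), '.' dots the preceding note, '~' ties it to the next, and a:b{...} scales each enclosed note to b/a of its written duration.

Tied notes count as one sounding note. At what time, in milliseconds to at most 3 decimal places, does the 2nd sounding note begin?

note 2 onset = 3b = 2608.696ms

1. 0.0ms @ 0 + 2608.696ms (3)
2. 2608.696ms @ 3 + 2608.696ms (3)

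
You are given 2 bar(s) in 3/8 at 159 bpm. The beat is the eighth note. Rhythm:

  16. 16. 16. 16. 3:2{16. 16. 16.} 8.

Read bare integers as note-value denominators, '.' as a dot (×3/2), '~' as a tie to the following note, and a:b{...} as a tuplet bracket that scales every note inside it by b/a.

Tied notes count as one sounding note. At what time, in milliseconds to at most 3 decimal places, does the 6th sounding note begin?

1. 0.0ms @ 0 + 283.019ms (3/4)
2. 283.019ms @ 3/4 + 283.019ms (3/4)
3. 566.038ms @ 3/2 + 283.019ms (3/4)
4. 849.057ms @ 9/4 + 283.019ms (3/4)
5. 1132.075ms @ 3 + 188.679ms (1/2)
6. 1320.755ms @ 7/2 + 188.679ms (1/2)
7. 1509.434ms @ 4 + 188.679ms (1/2)
8. 1698.113ms @ 9/2 + 566.038ms (3/2)

note 6 onset = 7/2b = 1320.755ms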